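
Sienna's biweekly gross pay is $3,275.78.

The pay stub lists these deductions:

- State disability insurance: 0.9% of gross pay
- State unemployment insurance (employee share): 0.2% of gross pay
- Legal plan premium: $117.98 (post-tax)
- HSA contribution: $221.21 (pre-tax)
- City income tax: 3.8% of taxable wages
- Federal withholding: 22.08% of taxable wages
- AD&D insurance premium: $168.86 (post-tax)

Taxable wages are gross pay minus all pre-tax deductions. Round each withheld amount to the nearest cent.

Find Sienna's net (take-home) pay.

HSA contribution: $221.21
Taxable wages = $3,275.78 − $221.21 = $3,054.57
Federal withholding: $3,054.57 × 0.2208 = $674.45
City income tax: $3,054.57 × 0.038 = $116.07
State unemployment insurance (employee share): $3,275.78 × 0.002 = $6.55
State disability insurance: $3,275.78 × 0.009 = $29.48
AD&D insurance premium: $168.86
Legal plan premium: $117.98
Total deductions = $221.21 + $674.45 + $116.07 + $6.55 + $29.48 + $168.86 + $117.98 = $1,334.60
Net pay = $3,275.78 − $1,334.60 = $1,941.18

$1,941.18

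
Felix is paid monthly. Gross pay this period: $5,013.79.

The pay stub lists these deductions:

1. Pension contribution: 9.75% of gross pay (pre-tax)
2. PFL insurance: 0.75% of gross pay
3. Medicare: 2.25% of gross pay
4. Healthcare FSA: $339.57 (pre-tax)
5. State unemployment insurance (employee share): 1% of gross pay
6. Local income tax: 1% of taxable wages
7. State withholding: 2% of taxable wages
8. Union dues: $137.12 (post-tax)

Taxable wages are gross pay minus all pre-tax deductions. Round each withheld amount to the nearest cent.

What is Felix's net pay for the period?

$3,722.15

Healthcare FSA: $339.57
Pension contribution: $5,013.79 × 0.0975 = $488.84
Pre-tax total = $339.57 + $488.84 = $828.41
Taxable wages = $5,013.79 − $828.41 = $4,185.38
Local income tax: $4,185.38 × 0.01 = $41.85
State withholding: $4,185.38 × 0.02 = $83.71
Medicare: $5,013.79 × 0.0225 = $112.81
State unemployment insurance (employee share): $5,013.79 × 0.01 = $50.14
PFL insurance: $5,013.79 × 0.0075 = $37.60
Union dues: $137.12
Total deductions = $339.57 + $488.84 + $41.85 + $83.71 + $112.81 + $50.14 + $37.60 + $137.12 = $1,291.64
Net pay = $5,013.79 − $1,291.64 = $3,722.15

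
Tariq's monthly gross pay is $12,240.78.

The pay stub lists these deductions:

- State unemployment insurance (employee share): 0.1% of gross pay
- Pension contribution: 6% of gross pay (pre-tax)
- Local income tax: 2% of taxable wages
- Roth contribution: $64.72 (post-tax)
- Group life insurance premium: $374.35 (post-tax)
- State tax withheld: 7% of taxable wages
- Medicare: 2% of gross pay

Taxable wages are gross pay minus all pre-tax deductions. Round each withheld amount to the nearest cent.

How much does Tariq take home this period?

Pension contribution: $12,240.78 × 0.06 = $734.45
Taxable wages = $12,240.78 − $734.45 = $11,506.33
State tax withheld: $11,506.33 × 0.07 = $805.44
Local income tax: $11,506.33 × 0.02 = $230.13
State unemployment insurance (employee share): $12,240.78 × 0.001 = $12.24
Medicare: $12,240.78 × 0.02 = $244.82
Roth contribution: $64.72
Group life insurance premium: $374.35
Total deductions = $734.45 + $805.44 + $230.13 + $12.24 + $244.82 + $64.72 + $374.35 = $2,466.15
Net pay = $12,240.78 − $2,466.15 = $9,774.63

$9,774.63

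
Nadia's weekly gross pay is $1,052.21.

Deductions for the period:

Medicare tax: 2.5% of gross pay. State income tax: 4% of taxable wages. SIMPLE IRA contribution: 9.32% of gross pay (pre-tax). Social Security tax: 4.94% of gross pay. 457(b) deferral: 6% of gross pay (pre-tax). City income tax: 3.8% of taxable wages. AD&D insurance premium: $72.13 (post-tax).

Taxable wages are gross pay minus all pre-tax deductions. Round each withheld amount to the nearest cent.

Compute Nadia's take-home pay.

SIMPLE IRA contribution: $1,052.21 × 0.0932 = $98.07
457(b) deferral: $1,052.21 × 0.06 = $63.13
Pre-tax total = $98.07 + $63.13 = $161.20
Taxable wages = $1,052.21 − $161.20 = $891.01
State income tax: $891.01 × 0.04 = $35.64
City income tax: $891.01 × 0.038 = $33.86
Medicare tax: $1,052.21 × 0.025 = $26.31
Social Security tax: $1,052.21 × 0.0494 = $51.98
AD&D insurance premium: $72.13
Total deductions = $98.07 + $63.13 + $35.64 + $33.86 + $26.31 + $51.98 + $72.13 = $381.12
Net pay = $1,052.21 − $381.12 = $671.09

$671.09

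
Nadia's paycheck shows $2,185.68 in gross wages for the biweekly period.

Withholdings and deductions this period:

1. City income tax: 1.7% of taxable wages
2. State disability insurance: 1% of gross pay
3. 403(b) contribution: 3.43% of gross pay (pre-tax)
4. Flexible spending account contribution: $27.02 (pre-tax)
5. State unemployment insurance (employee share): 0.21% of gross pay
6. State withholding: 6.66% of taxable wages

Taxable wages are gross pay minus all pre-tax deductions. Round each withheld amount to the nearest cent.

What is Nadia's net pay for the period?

$1,883.05

403(b) contribution: $2,185.68 × 0.0343 = $74.97
Flexible spending account contribution: $27.02
Pre-tax total = $74.97 + $27.02 = $101.99
Taxable wages = $2,185.68 − $101.99 = $2,083.69
City income tax: $2,083.69 × 0.017 = $35.42
State withholding: $2,083.69 × 0.0666 = $138.77
State disability insurance: $2,185.68 × 0.01 = $21.86
State unemployment insurance (employee share): $2,185.68 × 0.0021 = $4.59
Total deductions = $74.97 + $27.02 + $35.42 + $138.77 + $21.86 + $4.59 = $302.63
Net pay = $2,185.68 − $302.63 = $1,883.05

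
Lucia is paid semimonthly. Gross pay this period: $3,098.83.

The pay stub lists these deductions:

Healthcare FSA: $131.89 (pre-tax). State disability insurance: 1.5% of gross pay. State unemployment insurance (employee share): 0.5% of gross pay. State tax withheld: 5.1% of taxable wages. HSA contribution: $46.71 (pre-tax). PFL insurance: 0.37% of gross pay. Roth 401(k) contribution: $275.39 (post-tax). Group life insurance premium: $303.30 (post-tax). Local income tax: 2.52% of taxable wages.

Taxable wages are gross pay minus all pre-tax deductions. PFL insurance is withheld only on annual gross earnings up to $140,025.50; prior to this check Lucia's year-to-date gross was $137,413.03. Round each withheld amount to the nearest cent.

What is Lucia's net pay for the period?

HSA contribution: $46.71
Healthcare FSA: $131.89
Pre-tax total = $46.71 + $131.89 = $178.60
Taxable wages = $3,098.83 − $178.60 = $2,920.23
Local income tax: $2,920.23 × 0.0252 = $73.59
State tax withheld: $2,920.23 × 0.051 = $148.93
State unemployment insurance (employee share): $3,098.83 × 0.005 = $15.49
State disability insurance: $3,098.83 × 0.015 = $46.48
PFL insurance: only $140,025.50 − $137,413.03 = $2,612.47 of this check is subject → $2,612.47 × 0.0037 = $9.67
Roth 401(k) contribution: $275.39
Group life insurance premium: $303.30
Total deductions = $46.71 + $131.89 + $73.59 + $148.93 + $15.49 + $46.48 + $9.67 + $275.39 + $303.30 = $1,051.45
Net pay = $3,098.83 − $1,051.45 = $2,047.38

$2,047.38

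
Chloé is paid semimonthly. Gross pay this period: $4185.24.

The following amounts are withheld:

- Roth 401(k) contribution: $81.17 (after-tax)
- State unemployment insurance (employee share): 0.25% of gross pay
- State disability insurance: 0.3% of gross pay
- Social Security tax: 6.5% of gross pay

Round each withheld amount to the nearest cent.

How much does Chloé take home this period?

$3809.01

State unemployment insurance (employee share): $4185.24 × 0.0025 = $10.46
Social Security tax: $4185.24 × 0.065 = $272.04
State disability insurance: $4185.24 × 0.003 = $12.56
Roth 401(k) contribution: $81.17
Total deductions = $10.46 + $272.04 + $12.56 + $81.17 = $376.23
Net pay = $4185.24 − $376.23 = $3809.01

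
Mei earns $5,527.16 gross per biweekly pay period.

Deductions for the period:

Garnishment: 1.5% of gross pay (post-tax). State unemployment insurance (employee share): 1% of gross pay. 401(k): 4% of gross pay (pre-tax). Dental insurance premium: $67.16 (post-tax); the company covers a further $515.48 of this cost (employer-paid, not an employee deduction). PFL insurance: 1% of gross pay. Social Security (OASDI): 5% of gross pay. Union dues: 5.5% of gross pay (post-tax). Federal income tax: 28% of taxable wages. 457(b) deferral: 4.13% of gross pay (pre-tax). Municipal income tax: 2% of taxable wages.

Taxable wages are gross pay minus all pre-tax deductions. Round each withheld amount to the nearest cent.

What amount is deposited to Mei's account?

$2,713.50

401(k): $5,527.16 × 0.04 = $221.09
457(b) deferral: $5,527.16 × 0.0413 = $228.27
Pre-tax total = $221.09 + $228.27 = $449.36
Taxable wages = $5,527.16 − $449.36 = $5,077.80
Federal income tax: $5,077.80 × 0.28 = $1,421.78
Municipal income tax: $5,077.80 × 0.02 = $101.56
Social Security (OASDI): $5,527.16 × 0.05 = $276.36
PFL insurance: $5,527.16 × 0.01 = $55.27
State unemployment insurance (employee share): $5,527.16 × 0.01 = $55.27
Union dues: $5,527.16 × 0.055 = $303.99
Garnishment: $5,527.16 × 0.015 = $82.91
Dental insurance premium: $67.16
(Employer's $515.48 toward dental insurance premium is not withheld from the employee.)
Total deductions = $221.09 + $228.27 + $1,421.78 + $101.56 + $276.36 + $55.27 + $55.27 + $303.99 + $82.91 + $67.16 = $2,813.66
Net pay = $5,527.16 − $2,813.66 = $2,713.50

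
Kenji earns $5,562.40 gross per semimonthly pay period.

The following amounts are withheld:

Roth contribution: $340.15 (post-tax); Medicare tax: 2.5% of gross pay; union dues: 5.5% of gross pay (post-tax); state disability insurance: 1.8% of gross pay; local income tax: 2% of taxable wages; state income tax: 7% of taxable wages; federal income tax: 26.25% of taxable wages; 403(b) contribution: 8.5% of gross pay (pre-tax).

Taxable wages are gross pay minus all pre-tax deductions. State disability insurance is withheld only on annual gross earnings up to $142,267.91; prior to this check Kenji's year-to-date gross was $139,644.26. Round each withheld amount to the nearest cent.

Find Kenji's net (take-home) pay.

$2,463.15

403(b) contribution: $5,562.40 × 0.085 = $472.80
Taxable wages = $5,562.40 − $472.80 = $5,089.60
State income tax: $5,089.60 × 0.07 = $356.27
Federal income tax: $5,089.60 × 0.2625 = $1,336.02
Local income tax: $5,089.60 × 0.02 = $101.79
State disability insurance: only $142,267.91 − $139,644.26 = $2,623.65 of this check is subject → $2,623.65 × 0.018 = $47.23
Medicare tax: $5,562.40 × 0.025 = $139.06
Union dues: $5,562.40 × 0.055 = $305.93
Roth contribution: $340.15
Total deductions = $472.80 + $356.27 + $1,336.02 + $101.79 + $47.23 + $139.06 + $305.93 + $340.15 = $3,099.25
Net pay = $5,562.40 − $3,099.25 = $2,463.15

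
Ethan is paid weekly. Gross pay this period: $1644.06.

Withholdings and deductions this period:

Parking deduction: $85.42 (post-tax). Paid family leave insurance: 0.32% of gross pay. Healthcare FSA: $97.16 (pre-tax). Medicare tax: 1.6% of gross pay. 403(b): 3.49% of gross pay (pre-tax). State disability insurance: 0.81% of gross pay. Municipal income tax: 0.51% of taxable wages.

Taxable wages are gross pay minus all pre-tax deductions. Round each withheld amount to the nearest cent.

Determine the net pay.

$1351.62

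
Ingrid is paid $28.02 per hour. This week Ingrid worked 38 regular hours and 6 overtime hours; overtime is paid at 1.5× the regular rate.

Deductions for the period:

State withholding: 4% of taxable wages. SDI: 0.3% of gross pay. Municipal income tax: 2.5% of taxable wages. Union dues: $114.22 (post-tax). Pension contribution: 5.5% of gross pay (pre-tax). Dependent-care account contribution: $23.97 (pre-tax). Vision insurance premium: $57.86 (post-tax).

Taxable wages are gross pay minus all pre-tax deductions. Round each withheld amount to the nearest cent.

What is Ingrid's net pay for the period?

Regular pay: 38 × $28.02 = $1,064.76
Overtime pay: 6 × $28.02 × 1.5 = $252.18
Gross pay = $1,064.76 + $252.18 = $1,316.94
Pension contribution: $1,316.94 × 0.055 = $72.43
Dependent-care account contribution: $23.97
Pre-tax total = $72.43 + $23.97 = $96.40
Taxable wages = $1,316.94 − $96.40 = $1,220.54
State withholding: $1,220.54 × 0.04 = $48.82
Municipal income tax: $1,220.54 × 0.025 = $30.51
SDI: $1,316.94 × 0.003 = $3.95
Union dues: $114.22
Vision insurance premium: $57.86
Total deductions = $72.43 + $23.97 + $48.82 + $30.51 + $3.95 + $114.22 + $57.86 = $351.76
Net pay = $1,316.94 − $351.76 = $965.18

$965.18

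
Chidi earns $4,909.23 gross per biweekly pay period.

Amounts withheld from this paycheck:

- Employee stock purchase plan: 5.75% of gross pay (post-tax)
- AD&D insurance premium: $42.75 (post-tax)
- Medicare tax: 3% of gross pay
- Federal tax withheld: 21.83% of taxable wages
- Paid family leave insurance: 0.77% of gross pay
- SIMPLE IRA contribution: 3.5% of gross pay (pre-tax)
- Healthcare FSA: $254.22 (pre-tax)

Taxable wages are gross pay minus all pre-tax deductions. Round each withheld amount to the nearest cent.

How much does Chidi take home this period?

Healthcare FSA: $254.22
SIMPLE IRA contribution: $4,909.23 × 0.035 = $171.82
Pre-tax total = $254.22 + $171.82 = $426.04
Taxable wages = $4,909.23 − $426.04 = $4,483.19
Federal tax withheld: $4,483.19 × 0.2183 = $978.68
Medicare tax: $4,909.23 × 0.03 = $147.28
Paid family leave insurance: $4,909.23 × 0.0077 = $37.80
Employee stock purchase plan: $4,909.23 × 0.0575 = $282.28
AD&D insurance premium: $42.75
Total deductions = $254.22 + $171.82 + $978.68 + $147.28 + $37.80 + $282.28 + $42.75 = $1,914.83
Net pay = $4,909.23 − $1,914.83 = $2,994.40

$2,994.40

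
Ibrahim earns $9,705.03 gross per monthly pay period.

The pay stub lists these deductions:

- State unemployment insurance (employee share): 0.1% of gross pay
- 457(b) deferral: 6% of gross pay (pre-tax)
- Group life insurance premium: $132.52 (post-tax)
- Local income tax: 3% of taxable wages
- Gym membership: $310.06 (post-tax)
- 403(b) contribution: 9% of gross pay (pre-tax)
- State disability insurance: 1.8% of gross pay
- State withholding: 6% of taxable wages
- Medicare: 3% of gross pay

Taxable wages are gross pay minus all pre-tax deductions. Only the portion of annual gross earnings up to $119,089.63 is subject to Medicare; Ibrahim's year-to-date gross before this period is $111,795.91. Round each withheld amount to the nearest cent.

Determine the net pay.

457(b) deferral: $9,705.03 × 0.06 = $582.30
403(b) contribution: $9,705.03 × 0.09 = $873.45
Pre-tax total = $582.30 + $873.45 = $1,455.75
Taxable wages = $9,705.03 − $1,455.75 = $8,249.28
State withholding: $8,249.28 × 0.06 = $494.96
Local income tax: $8,249.28 × 0.03 = $247.48
Medicare: only $119,089.63 − $111,795.91 = $7,293.72 of this check is subject → $7,293.72 × 0.03 = $218.81
State unemployment insurance (employee share): $9,705.03 × 0.001 = $9.71
State disability insurance: $9,705.03 × 0.018 = $174.69
Group life insurance premium: $132.52
Gym membership: $310.06
Total deductions = $582.30 + $873.45 + $494.96 + $247.48 + $218.81 + $9.71 + $174.69 + $132.52 + $310.06 = $3,043.98
Net pay = $9,705.03 − $3,043.98 = $6,661.05

$6,661.05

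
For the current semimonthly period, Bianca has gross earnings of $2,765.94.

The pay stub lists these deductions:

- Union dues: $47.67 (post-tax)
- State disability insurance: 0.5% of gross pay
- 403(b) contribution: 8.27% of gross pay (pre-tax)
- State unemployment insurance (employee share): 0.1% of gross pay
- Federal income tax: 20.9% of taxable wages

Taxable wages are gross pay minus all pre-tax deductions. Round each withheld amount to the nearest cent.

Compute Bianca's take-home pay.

403(b) contribution: $2,765.94 × 0.0827 = $228.74
Taxable wages = $2,765.94 − $228.74 = $2,537.20
Federal income tax: $2,537.20 × 0.209 = $530.27
State disability insurance: $2,765.94 × 0.005 = $13.83
State unemployment insurance (employee share): $2,765.94 × 0.001 = $2.77
Union dues: $47.67
Total deductions = $228.74 + $530.27 + $13.83 + $2.77 + $47.67 = $823.28
Net pay = $2,765.94 − $823.28 = $1,942.66

$1,942.66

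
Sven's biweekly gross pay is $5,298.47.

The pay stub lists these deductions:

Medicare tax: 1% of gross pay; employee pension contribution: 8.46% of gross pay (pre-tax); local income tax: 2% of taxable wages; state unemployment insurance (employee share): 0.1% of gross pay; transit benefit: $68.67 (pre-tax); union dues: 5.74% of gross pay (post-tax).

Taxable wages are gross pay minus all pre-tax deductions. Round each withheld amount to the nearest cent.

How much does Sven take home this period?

$4,323.51

Transit benefit: $68.67
Employee pension contribution: $5,298.47 × 0.0846 = $448.25
Pre-tax total = $68.67 + $448.25 = $516.92
Taxable wages = $5,298.47 − $516.92 = $4,781.55
Local income tax: $4,781.55 × 0.02 = $95.63
State unemployment insurance (employee share): $5,298.47 × 0.001 = $5.30
Medicare tax: $5,298.47 × 0.01 = $52.98
Union dues: $5,298.47 × 0.0574 = $304.13
Total deductions = $68.67 + $448.25 + $95.63 + $5.30 + $52.98 + $304.13 = $974.96
Net pay = $5,298.47 − $974.96 = $4,323.51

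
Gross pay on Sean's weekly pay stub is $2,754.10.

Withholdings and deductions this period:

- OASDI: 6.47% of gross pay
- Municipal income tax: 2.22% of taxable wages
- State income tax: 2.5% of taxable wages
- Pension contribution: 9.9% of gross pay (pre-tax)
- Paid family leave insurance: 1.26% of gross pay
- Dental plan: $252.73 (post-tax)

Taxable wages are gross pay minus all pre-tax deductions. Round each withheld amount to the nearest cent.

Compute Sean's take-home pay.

$1,898.69

Pension contribution: $2,754.10 × 0.099 = $272.66
Taxable wages = $2,754.10 − $272.66 = $2,481.44
State income tax: $2,481.44 × 0.025 = $62.04
Municipal income tax: $2,481.44 × 0.0222 = $55.09
Paid family leave insurance: $2,754.10 × 0.0126 = $34.70
OASDI: $2,754.10 × 0.0647 = $178.19
Dental plan: $252.73
Total deductions = $272.66 + $62.04 + $55.09 + $34.70 + $178.19 + $252.73 = $855.41
Net pay = $2,754.10 − $855.41 = $1,898.69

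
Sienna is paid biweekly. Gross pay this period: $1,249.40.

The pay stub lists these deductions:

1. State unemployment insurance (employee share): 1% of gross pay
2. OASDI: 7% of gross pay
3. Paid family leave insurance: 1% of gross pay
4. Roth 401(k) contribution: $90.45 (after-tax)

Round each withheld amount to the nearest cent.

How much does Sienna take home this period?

$1,046.51

OASDI: $1,249.40 × 0.07 = $87.46
Paid family leave insurance: $1,249.40 × 0.01 = $12.49
State unemployment insurance (employee share): $1,249.40 × 0.01 = $12.49
Roth 401(k) contribution: $90.45
Total deductions = $87.46 + $12.49 + $12.49 + $90.45 = $202.89
Net pay = $1,249.40 − $202.89 = $1,046.51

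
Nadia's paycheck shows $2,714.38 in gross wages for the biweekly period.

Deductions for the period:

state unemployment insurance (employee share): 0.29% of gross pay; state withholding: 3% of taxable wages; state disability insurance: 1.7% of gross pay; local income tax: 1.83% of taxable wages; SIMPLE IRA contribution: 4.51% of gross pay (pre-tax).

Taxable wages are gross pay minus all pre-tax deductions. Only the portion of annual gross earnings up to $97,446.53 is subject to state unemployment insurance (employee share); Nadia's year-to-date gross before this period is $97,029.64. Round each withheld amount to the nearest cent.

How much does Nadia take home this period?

SIMPLE IRA contribution: $2,714.38 × 0.0451 = $122.42
Taxable wages = $2,714.38 − $122.42 = $2,591.96
Local income tax: $2,591.96 × 0.0183 = $47.43
State withholding: $2,591.96 × 0.03 = $77.76
State disability insurance: $2,714.38 × 0.017 = $46.14
State unemployment insurance (employee share): only $97,446.53 − $97,029.64 = $416.89 of this check is subject → $416.89 × 0.0029 = $1.21
Total deductions = $122.42 + $47.43 + $77.76 + $46.14 + $1.21 = $294.96
Net pay = $2,714.38 − $294.96 = $2,419.42

$2,419.42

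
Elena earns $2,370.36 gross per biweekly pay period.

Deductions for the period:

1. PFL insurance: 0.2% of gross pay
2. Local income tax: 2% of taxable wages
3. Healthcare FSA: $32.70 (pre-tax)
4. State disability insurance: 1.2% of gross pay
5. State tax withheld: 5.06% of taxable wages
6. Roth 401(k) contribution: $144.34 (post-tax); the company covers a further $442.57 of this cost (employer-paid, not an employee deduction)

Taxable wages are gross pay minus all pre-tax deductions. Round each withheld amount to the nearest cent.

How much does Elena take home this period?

Healthcare FSA: $32.70
Taxable wages = $2,370.36 − $32.70 = $2,337.66
State tax withheld: $2,337.66 × 0.0506 = $118.29
Local income tax: $2,337.66 × 0.02 = $46.75
PFL insurance: $2,370.36 × 0.002 = $4.74
State disability insurance: $2,370.36 × 0.012 = $28.44
Roth 401(k) contribution: $144.34
(Employer's $442.57 toward Roth 401(k) contribution is not withheld from the employee.)
Total deductions = $32.70 + $118.29 + $46.75 + $4.74 + $28.44 + $144.34 = $375.26
Net pay = $2,370.36 − $375.26 = $1,995.10

$1,995.10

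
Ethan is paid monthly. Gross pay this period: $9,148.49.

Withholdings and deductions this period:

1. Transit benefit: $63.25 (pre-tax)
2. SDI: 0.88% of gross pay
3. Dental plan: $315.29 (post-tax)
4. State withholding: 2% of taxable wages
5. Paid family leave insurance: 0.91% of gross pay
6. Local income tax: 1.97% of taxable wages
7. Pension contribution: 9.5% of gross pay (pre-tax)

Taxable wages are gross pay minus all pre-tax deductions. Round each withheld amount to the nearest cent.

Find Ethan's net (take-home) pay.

$7,410.90

Transit benefit: $63.25
Pension contribution: $9,148.49 × 0.095 = $869.11
Pre-tax total = $63.25 + $869.11 = $932.36
Taxable wages = $9,148.49 − $932.36 = $8,216.13
Local income tax: $8,216.13 × 0.0197 = $161.86
State withholding: $8,216.13 × 0.02 = $164.32
SDI: $9,148.49 × 0.0088 = $80.51
Paid family leave insurance: $9,148.49 × 0.0091 = $83.25
Dental plan: $315.29
Total deductions = $63.25 + $869.11 + $161.86 + $164.32 + $80.51 + $83.25 + $315.29 = $1,737.59
Net pay = $9,148.49 − $1,737.59 = $7,410.90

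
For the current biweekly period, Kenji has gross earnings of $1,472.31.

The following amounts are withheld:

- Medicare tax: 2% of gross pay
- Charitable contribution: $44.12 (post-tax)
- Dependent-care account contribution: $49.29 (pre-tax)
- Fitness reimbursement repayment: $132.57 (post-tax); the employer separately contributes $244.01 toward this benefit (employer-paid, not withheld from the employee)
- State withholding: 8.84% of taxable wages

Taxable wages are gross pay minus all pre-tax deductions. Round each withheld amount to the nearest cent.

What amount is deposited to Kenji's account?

Dependent-care account contribution: $49.29
Taxable wages = $1,472.31 − $49.29 = $1,423.02
State withholding: $1,423.02 × 0.0884 = $125.79
Medicare tax: $1,472.31 × 0.02 = $29.45
Charitable contribution: $44.12
Fitness reimbursement repayment: $132.57
(Employer's $244.01 toward fitness reimbursement repayment is not withheld from the employee.)
Total deductions = $49.29 + $125.79 + $29.45 + $44.12 + $132.57 = $381.22
Net pay = $1,472.31 − $381.22 = $1,091.09

$1,091.09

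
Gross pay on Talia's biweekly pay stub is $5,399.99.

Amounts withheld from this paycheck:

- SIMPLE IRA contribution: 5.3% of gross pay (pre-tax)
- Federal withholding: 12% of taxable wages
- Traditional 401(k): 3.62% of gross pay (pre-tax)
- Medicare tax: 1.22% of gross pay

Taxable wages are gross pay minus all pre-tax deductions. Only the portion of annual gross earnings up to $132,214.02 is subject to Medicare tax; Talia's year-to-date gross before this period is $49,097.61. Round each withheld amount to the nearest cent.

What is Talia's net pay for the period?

SIMPLE IRA contribution: $5,399.99 × 0.053 = $286.20
Traditional 401(k): $5,399.99 × 0.0362 = $195.48
Pre-tax total = $286.20 + $195.48 = $481.68
Taxable wages = $5,399.99 − $481.68 = $4,918.31
Federal withholding: $4,918.31 × 0.12 = $590.20
Medicare tax: cap not yet reached, full $5,399.99 is subject → $5,399.99 × 0.0122 = $65.88
Total deductions = $286.20 + $195.48 + $590.20 + $65.88 = $1,137.76
Net pay = $5,399.99 − $1,137.76 = $4,262.23

$4,262.23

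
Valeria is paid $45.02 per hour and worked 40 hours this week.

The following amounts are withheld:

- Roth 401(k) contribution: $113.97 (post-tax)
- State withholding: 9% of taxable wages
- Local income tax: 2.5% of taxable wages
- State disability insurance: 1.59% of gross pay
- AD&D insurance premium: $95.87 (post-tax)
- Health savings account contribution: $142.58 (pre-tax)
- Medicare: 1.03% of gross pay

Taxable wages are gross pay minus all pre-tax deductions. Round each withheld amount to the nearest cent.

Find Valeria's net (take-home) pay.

$1210.50

Gross pay: 40 × $45.02 = $1800.80
Health savings account contribution: $142.58
Taxable wages = $1800.80 − $142.58 = $1658.22
State withholding: $1658.22 × 0.09 = $149.24
Local income tax: $1658.22 × 0.025 = $41.46
State disability insurance: $1800.80 × 0.0159 = $28.63
Medicare: $1800.80 × 0.0103 = $18.55
Roth 401(k) contribution: $113.97
AD&D insurance premium: $95.87
Total deductions = $142.58 + $149.24 + $41.46 + $28.63 + $18.55 + $113.97 + $95.87 = $590.30
Net pay = $1800.80 − $590.30 = $1210.50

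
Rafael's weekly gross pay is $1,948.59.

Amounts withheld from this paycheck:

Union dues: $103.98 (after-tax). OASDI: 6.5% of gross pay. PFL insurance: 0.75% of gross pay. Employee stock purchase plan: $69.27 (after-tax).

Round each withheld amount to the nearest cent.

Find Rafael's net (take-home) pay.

$1,634.07

PFL insurance: $1,948.59 × 0.0075 = $14.61
OASDI: $1,948.59 × 0.065 = $126.66
Union dues: $103.98
Employee stock purchase plan: $69.27
Total deductions = $14.61 + $126.66 + $103.98 + $69.27 = $314.52
Net pay = $1,948.59 − $314.52 = $1,634.07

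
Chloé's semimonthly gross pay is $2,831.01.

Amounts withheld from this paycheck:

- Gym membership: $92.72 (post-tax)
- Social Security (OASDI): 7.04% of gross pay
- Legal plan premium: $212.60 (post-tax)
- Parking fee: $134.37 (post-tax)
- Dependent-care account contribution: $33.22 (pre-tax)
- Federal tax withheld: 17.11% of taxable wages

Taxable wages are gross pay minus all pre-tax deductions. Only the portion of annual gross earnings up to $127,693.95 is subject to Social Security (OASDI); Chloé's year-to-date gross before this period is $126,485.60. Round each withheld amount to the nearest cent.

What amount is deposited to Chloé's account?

Dependent-care account contribution: $33.22
Taxable wages = $2,831.01 − $33.22 = $2,797.79
Federal tax withheld: $2,797.79 × 0.1711 = $478.70
Social Security (OASDI): only $127,693.95 − $126,485.60 = $1,208.35 of this check is subject → $1,208.35 × 0.0704 = $85.07
Gym membership: $92.72
Parking fee: $134.37
Legal plan premium: $212.60
Total deductions = $33.22 + $478.70 + $85.07 + $92.72 + $134.37 + $212.60 = $1,036.68
Net pay = $2,831.01 − $1,036.68 = $1,794.33

$1,794.33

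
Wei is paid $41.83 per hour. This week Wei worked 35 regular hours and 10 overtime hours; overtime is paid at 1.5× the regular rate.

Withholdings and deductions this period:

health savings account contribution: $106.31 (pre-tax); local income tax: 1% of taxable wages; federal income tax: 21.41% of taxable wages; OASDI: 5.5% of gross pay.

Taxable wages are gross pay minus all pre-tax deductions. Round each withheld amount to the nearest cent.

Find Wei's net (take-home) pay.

$1,425.28

Regular pay: 35 × $41.83 = $1,464.05
Overtime pay: 10 × $41.83 × 1.5 = $627.45
Gross pay = $1,464.05 + $627.45 = $2,091.50
Health savings account contribution: $106.31
Taxable wages = $2,091.50 − $106.31 = $1,985.19
Federal income tax: $1,985.19 × 0.2141 = $425.03
Local income tax: $1,985.19 × 0.01 = $19.85
OASDI: $2,091.50 × 0.055 = $115.03
Total deductions = $106.31 + $425.03 + $19.85 + $115.03 = $666.22
Net pay = $2,091.50 − $666.22 = $1,425.28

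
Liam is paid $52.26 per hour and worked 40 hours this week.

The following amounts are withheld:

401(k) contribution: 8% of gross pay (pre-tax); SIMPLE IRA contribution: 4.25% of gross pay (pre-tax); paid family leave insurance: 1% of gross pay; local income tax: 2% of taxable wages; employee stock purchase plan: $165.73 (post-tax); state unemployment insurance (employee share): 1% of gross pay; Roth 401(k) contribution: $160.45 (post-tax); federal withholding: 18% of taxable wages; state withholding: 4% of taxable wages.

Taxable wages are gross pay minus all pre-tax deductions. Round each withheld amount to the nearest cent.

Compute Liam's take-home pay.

$1026.11

Gross pay: 40 × $52.26 = $2090.40
SIMPLE IRA contribution: $2090.40 × 0.0425 = $88.84
401(k) contribution: $2090.40 × 0.08 = $167.23
Pre-tax total = $88.84 + $167.23 = $256.07
Taxable wages = $2090.40 − $256.07 = $1834.33
State withholding: $1834.33 × 0.04 = $73.37
Federal withholding: $1834.33 × 0.18 = $330.18
Local income tax: $1834.33 × 0.02 = $36.69
Paid family leave insurance: $2090.40 × 0.01 = $20.90
State unemployment insurance (employee share): $2090.40 × 0.01 = $20.90
Employee stock purchase plan: $165.73
Roth 401(k) contribution: $160.45
Total deductions = $88.84 + $167.23 + $73.37 + $330.18 + $36.69 + $20.90 + $20.90 + $165.73 + $160.45 = $1064.29
Net pay = $2090.40 − $1064.29 = $1026.11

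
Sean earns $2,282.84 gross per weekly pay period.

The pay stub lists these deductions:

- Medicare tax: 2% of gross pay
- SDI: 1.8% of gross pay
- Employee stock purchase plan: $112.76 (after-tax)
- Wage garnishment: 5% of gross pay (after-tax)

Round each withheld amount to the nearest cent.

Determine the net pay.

$1,969.19

SDI: $2,282.84 × 0.018 = $41.09
Medicare tax: $2,282.84 × 0.02 = $45.66
Wage garnishment: $2,282.84 × 0.05 = $114.14
Employee stock purchase plan: $112.76
Total deductions = $41.09 + $45.66 + $114.14 + $112.76 = $313.65
Net pay = $2,282.84 − $313.65 = $1,969.19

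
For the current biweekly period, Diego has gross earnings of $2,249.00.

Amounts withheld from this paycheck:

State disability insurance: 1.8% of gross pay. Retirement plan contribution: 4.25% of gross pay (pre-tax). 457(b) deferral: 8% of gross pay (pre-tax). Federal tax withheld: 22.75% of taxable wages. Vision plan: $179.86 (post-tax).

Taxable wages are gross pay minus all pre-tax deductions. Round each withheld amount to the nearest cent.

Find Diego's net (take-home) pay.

457(b) deferral: $2,249.00 × 0.08 = $179.92
Retirement plan contribution: $2,249.00 × 0.0425 = $95.58
Pre-tax total = $179.92 + $95.58 = $275.50
Taxable wages = $2,249.00 − $275.50 = $1,973.50
Federal tax withheld: $1,973.50 × 0.2275 = $448.97
State disability insurance: $2,249.00 × 0.018 = $40.48
Vision plan: $179.86
Total deductions = $179.92 + $95.58 + $448.97 + $40.48 + $179.86 = $944.81
Net pay = $2,249.00 − $944.81 = $1,304.19

$1,304.19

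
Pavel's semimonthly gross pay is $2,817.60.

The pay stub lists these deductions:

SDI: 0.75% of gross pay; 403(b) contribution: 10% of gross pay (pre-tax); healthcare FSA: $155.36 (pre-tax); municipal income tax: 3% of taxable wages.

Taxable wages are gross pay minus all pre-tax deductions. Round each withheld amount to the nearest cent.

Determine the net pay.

403(b) contribution: $2,817.60 × 0.1 = $281.76
Healthcare FSA: $155.36
Pre-tax total = $281.76 + $155.36 = $437.12
Taxable wages = $2,817.60 − $437.12 = $2,380.48
Municipal income tax: $2,380.48 × 0.03 = $71.41
SDI: $2,817.60 × 0.0075 = $21.13
Total deductions = $281.76 + $155.36 + $71.41 + $21.13 = $529.66
Net pay = $2,817.60 − $529.66 = $2,287.94

$2,287.94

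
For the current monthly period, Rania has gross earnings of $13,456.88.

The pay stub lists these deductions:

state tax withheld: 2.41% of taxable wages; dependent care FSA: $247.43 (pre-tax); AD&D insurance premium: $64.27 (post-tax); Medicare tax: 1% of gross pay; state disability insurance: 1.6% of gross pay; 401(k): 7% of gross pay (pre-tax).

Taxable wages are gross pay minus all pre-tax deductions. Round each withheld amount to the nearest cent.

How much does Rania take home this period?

Dependent care FSA: $247.43
401(k): $13,456.88 × 0.07 = $941.98
Pre-tax total = $247.43 + $941.98 = $1,189.41
Taxable wages = $13,456.88 − $1,189.41 = $12,267.47
State tax withheld: $12,267.47 × 0.0241 = $295.65
Medicare tax: $13,456.88 × 0.01 = $134.57
State disability insurance: $13,456.88 × 0.016 = $215.31
AD&D insurance premium: $64.27
Total deductions = $247.43 + $941.98 + $295.65 + $134.57 + $215.31 + $64.27 = $1,899.21
Net pay = $13,456.88 − $1,899.21 = $11,557.67

$11,557.67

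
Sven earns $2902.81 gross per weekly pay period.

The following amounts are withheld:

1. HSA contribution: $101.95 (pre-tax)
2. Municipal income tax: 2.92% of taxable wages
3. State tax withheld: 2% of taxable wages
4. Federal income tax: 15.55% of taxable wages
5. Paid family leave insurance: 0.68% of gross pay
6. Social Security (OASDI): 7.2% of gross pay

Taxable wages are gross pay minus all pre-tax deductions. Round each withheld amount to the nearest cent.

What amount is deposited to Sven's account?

$1998.78

HSA contribution: $101.95
Taxable wages = $2902.81 − $101.95 = $2800.86
Federal income tax: $2800.86 × 0.1555 = $435.53
State tax withheld: $2800.86 × 0.02 = $56.02
Municipal income tax: $2800.86 × 0.0292 = $81.79
Social Security (OASDI): $2902.81 × 0.072 = $209.00
Paid family leave insurance: $2902.81 × 0.0068 = $19.74
Total deductions = $101.95 + $435.53 + $56.02 + $81.79 + $209.00 + $19.74 = $904.03
Net pay = $2902.81 − $904.03 = $1998.78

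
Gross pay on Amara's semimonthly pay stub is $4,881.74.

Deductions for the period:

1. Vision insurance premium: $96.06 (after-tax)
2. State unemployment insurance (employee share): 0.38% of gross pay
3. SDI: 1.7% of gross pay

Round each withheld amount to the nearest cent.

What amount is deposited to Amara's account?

SDI: $4,881.74 × 0.017 = $82.99
State unemployment insurance (employee share): $4,881.74 × 0.0038 = $18.55
Vision insurance premium: $96.06
Total deductions = $82.99 + $18.55 + $96.06 = $197.60
Net pay = $4,881.74 − $197.60 = $4,684.14

$4,684.14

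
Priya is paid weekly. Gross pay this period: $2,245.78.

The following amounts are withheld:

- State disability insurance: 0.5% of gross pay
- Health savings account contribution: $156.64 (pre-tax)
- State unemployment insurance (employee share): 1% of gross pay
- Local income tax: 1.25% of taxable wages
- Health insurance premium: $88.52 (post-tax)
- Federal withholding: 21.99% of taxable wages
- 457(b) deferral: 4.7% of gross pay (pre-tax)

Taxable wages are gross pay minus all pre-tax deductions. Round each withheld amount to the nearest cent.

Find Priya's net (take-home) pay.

457(b) deferral: $2,245.78 × 0.047 = $105.55
Health savings account contribution: $156.64
Pre-tax total = $105.55 + $156.64 = $262.19
Taxable wages = $2,245.78 − $262.19 = $1,983.59
Local income tax: $1,983.59 × 0.0125 = $24.79
Federal withholding: $1,983.59 × 0.2199 = $436.19
State disability insurance: $2,245.78 × 0.005 = $11.23
State unemployment insurance (employee share): $2,245.78 × 0.01 = $22.46
Health insurance premium: $88.52
Total deductions = $105.55 + $156.64 + $24.79 + $436.19 + $11.23 + $22.46 + $88.52 = $845.38
Net pay = $2,245.78 − $845.38 = $1,400.40

$1,400.40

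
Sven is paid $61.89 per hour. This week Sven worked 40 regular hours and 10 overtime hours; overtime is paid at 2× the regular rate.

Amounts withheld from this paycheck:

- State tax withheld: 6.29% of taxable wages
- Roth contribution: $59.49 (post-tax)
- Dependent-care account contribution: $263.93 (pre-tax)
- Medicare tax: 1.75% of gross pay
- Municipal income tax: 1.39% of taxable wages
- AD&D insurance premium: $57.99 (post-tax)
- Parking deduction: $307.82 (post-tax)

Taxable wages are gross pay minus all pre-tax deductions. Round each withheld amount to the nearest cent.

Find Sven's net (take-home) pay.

$2,694.27

Regular pay: 40 × $61.89 = $2,475.60
Overtime pay: 10 × $61.89 × 2 = $1,237.80
Gross pay = $2,475.60 + $1,237.80 = $3,713.40
Dependent-care account contribution: $263.93
Taxable wages = $3,713.40 − $263.93 = $3,449.47
State tax withheld: $3,449.47 × 0.0629 = $216.97
Municipal income tax: $3,449.47 × 0.0139 = $47.95
Medicare tax: $3,713.40 × 0.0175 = $64.98
Parking deduction: $307.82
AD&D insurance premium: $57.99
Roth contribution: $59.49
Total deductions = $263.93 + $216.97 + $47.95 + $64.98 + $307.82 + $57.99 + $59.49 = $1,019.13
Net pay = $3,713.40 − $1,019.13 = $2,694.27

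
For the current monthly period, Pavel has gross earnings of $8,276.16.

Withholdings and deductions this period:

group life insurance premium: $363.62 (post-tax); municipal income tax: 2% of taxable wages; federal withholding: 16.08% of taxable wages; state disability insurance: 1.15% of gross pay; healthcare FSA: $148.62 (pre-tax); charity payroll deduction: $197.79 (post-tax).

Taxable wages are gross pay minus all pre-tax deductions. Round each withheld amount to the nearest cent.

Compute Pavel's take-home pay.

Healthcare FSA: $148.62
Taxable wages = $8,276.16 − $148.62 = $8,127.54
Municipal income tax: $8,127.54 × 0.02 = $162.55
Federal withholding: $8,127.54 × 0.1608 = $1,306.91
State disability insurance: $8,276.16 × 0.0115 = $95.18
Group life insurance premium: $363.62
Charity payroll deduction: $197.79
Total deductions = $148.62 + $162.55 + $1,306.91 + $95.18 + $363.62 + $197.79 = $2,274.67
Net pay = $8,276.16 − $2,274.67 = $6,001.49

$6,001.49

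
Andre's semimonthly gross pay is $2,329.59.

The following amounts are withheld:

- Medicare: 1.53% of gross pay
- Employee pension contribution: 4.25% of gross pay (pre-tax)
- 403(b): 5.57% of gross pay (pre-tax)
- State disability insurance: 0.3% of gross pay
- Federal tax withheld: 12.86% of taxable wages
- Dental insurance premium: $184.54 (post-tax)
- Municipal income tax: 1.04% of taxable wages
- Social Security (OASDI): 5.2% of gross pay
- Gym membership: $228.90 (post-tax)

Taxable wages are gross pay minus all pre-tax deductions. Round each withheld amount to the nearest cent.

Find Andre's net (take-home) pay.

$1,231.59

Employee pension contribution: $2,329.59 × 0.0425 = $99.01
403(b): $2,329.59 × 0.0557 = $129.76
Pre-tax total = $99.01 + $129.76 = $228.77
Taxable wages = $2,329.59 − $228.77 = $2,100.82
Municipal income tax: $2,100.82 × 0.0104 = $21.85
Federal tax withheld: $2,100.82 × 0.1286 = $270.17
Social Security (OASDI): $2,329.59 × 0.052 = $121.14
State disability insurance: $2,329.59 × 0.003 = $6.99
Medicare: $2,329.59 × 0.0153 = $35.64
Gym membership: $228.90
Dental insurance premium: $184.54
Total deductions = $99.01 + $129.76 + $21.85 + $270.17 + $121.14 + $6.99 + $35.64 + $228.90 + $184.54 = $1,098.00
Net pay = $2,329.59 − $1,098.00 = $1,231.59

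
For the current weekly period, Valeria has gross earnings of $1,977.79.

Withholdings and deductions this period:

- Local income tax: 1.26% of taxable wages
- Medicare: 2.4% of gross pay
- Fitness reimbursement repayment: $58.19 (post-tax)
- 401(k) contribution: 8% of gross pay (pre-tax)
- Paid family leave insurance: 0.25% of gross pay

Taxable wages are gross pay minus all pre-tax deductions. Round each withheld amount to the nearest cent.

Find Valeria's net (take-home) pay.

$1,686.04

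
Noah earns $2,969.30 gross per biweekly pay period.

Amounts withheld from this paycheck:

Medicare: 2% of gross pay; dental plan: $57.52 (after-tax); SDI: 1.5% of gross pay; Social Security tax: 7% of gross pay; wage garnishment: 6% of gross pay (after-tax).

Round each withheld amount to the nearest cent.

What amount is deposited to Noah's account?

$2,421.84

Medicare: $2,969.30 × 0.02 = $59.39
Social Security tax: $2,969.30 × 0.07 = $207.85
SDI: $2,969.30 × 0.015 = $44.54
Dental plan: $57.52
Wage garnishment: $2,969.30 × 0.06 = $178.16
Total deductions = $59.39 + $207.85 + $44.54 + $57.52 + $178.16 = $547.46
Net pay = $2,969.30 − $547.46 = $2,421.84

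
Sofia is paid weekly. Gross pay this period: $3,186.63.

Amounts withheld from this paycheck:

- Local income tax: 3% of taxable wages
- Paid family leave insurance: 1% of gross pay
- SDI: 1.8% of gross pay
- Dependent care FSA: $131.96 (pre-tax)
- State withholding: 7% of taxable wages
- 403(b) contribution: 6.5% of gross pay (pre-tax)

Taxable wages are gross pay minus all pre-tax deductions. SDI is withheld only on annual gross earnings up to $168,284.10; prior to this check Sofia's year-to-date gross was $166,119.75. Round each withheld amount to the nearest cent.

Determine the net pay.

$2,491.95

Dependent care FSA: $131.96
403(b) contribution: $3,186.63 × 0.065 = $207.13
Pre-tax total = $131.96 + $207.13 = $339.09
Taxable wages = $3,186.63 − $339.09 = $2,847.54
State withholding: $2,847.54 × 0.07 = $199.33
Local income tax: $2,847.54 × 0.03 = $85.43
SDI: only $168,284.10 − $166,119.75 = $2,164.35 of this check is subject → $2,164.35 × 0.018 = $38.96
Paid family leave insurance: $3,186.63 × 0.01 = $31.87
Total deductions = $131.96 + $207.13 + $199.33 + $85.43 + $38.96 + $31.87 = $694.68
Net pay = $3,186.63 − $694.68 = $2,491.95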